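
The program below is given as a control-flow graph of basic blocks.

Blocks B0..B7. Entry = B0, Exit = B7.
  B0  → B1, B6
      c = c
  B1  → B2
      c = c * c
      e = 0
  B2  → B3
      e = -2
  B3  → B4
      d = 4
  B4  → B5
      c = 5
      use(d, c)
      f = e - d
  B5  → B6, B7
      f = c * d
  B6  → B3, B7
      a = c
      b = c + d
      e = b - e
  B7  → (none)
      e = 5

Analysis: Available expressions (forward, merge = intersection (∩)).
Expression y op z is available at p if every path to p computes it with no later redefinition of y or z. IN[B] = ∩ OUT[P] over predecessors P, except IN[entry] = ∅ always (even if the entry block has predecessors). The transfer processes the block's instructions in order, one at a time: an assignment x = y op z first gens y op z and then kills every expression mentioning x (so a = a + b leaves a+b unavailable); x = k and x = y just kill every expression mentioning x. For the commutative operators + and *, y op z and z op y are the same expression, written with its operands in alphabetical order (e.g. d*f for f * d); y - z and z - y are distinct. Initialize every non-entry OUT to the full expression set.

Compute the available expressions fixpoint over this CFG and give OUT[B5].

Per-block solution:
  B0:   IN={}   OUT={}
  B1:   IN={}   OUT={}
  B2:   IN={}   OUT={}
  B3:   IN={}   OUT={}
  B4:   IN={}   OUT={e-d}
  B5:   IN={e-d}   OUT={c*d, e-d}
  B6:   IN={}   OUT={c+d}
  B7:   IN={}   OUT={}

Merge at B5: IN[B5] = OUT[B4] = {e-d}
Applying B5's transfer function to that IN value gives OUT[B5] (row B5 above).

Answer: {c*d, e-d}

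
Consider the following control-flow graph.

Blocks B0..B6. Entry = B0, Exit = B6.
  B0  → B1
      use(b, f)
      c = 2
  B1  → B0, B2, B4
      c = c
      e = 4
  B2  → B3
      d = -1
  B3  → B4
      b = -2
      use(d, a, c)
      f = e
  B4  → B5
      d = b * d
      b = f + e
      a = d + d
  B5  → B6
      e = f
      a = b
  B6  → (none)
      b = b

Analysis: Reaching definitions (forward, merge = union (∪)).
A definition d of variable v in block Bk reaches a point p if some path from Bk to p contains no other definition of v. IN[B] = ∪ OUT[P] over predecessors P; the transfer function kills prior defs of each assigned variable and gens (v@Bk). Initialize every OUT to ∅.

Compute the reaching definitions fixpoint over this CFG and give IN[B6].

Answer: {a@B5, b@B4, c@B1, d@B4, e@B5, f@B3}

Derivation:
Per-block solution:
  B0:  IN={c@B1, e@B1}  OUT={c@B0, e@B1}
  B1:  IN={c@B0, e@B1}  OUT={c@B1, e@B1}
  B2:  IN={c@B1, e@B1}  OUT={c@B1, d@B2, e@B1}
  B3:  IN={c@B1, d@B2, e@B1}  OUT={b@B3, c@B1, d@B2, e@B1, f@B3}
  B4:  IN={b@B3, c@B1, d@B2, e@B1, f@B3}  OUT={a@B4, b@B4, c@B1, d@B4, e@B1, f@B3}
  B5:  IN={a@B4, b@B4, c@B1, d@B4, e@B1, f@B3}  OUT={a@B5, b@B4, c@B1, d@B4, e@B5, f@B3}
  B6:  IN={a@B5, b@B4, c@B1, d@B4, e@B5, f@B3}  OUT={a@B5, b@B6, c@B1, d@B4, e@B5, f@B3}

Merge at B6: IN[B6] = OUT[B5] = {a@B5, b@B4, c@B1, d@B4, e@B5, f@B3}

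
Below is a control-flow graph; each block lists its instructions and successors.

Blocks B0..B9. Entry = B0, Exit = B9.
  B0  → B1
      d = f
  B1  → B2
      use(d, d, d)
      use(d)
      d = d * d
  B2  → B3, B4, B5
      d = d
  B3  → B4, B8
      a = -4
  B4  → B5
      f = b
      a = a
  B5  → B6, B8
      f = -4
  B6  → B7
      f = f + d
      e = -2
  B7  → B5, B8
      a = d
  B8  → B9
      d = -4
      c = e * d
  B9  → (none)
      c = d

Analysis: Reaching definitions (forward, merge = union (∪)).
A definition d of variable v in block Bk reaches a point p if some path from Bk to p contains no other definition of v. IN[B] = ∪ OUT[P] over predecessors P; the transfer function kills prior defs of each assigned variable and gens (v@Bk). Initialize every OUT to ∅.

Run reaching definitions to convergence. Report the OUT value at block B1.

Answer: {d@B1}

Trace:
Per-block solution:
  B0:  IN={}  OUT={d@B0}
  B1:  IN={d@B0}  OUT={d@B1}
  B2:  IN={d@B1}  OUT={d@B2}
  B3:  IN={d@B2}  OUT={a@B3, d@B2}
  B4:  IN={a@B3, d@B2}  OUT={a@B4, d@B2, f@B4}
  B5:  IN={a@B4, a@B7, d@B2, e@B6, f@B4, f@B6}  OUT={a@B4, a@B7, d@B2, e@B6, f@B5}
  B6:  IN={a@B4, a@B7, d@B2, e@B6, f@B5}  OUT={a@B4, a@B7, d@B2, e@B6, f@B6}
  B7:  IN={a@B4, a@B7, d@B2, e@B6, f@B6}  OUT={a@B7, d@B2, e@B6, f@B6}
  B8:  IN={a@B3, a@B4, a@B7, d@B2, e@B6, f@B5, f@B6}  OUT={a@B3, a@B4, a@B7, c@B8, d@B8, e@B6, f@B5, f@B6}
  B9:  IN={a@B3, a@B4, a@B7, c@B8, d@B8, e@B6, f@B5, f@B6}  OUT={a@B3, a@B4, a@B7, c@B9, d@B8, e@B6, f@B5, f@B6}

Merge at B1: IN[B1] = OUT[B0] = {d@B0}
Applying B1's transfer function to that IN value gives OUT[B1] (row B1 above).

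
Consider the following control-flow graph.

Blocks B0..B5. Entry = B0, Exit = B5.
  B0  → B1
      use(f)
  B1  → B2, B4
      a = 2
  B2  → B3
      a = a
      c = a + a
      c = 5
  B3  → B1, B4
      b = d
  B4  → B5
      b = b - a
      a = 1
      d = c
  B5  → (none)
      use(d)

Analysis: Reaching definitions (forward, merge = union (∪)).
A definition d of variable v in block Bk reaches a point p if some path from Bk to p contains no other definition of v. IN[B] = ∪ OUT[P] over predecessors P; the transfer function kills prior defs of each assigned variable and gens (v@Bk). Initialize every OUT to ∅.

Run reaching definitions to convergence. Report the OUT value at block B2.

Fixpoint table:
  B0:   IN={}   OUT={}
  B1:   IN={a@B2, b@B3, c@B2}   OUT={a@B1, b@B3, c@B2}
  B2:   IN={a@B1, b@B3, c@B2}   OUT={a@B2, b@B3, c@B2}
  B3:   IN={a@B2, b@B3, c@B2}   OUT={a@B2, b@B3, c@B2}
  B4:   IN={a@B1, a@B2, b@B3, c@B2}   OUT={a@B4, b@B4, c@B2, d@B4}
  B5:   IN={a@B4, b@B4, c@B2, d@B4}   OUT={a@B4, b@B4, c@B2, d@B4}

Merge at B2: IN[B2] = OUT[B1] = {a@B1, b@B3, c@B2}
Applying B2's transfer function to that IN value gives OUT[B2] (row B2 above).

Answer: {a@B2, b@B3, c@B2}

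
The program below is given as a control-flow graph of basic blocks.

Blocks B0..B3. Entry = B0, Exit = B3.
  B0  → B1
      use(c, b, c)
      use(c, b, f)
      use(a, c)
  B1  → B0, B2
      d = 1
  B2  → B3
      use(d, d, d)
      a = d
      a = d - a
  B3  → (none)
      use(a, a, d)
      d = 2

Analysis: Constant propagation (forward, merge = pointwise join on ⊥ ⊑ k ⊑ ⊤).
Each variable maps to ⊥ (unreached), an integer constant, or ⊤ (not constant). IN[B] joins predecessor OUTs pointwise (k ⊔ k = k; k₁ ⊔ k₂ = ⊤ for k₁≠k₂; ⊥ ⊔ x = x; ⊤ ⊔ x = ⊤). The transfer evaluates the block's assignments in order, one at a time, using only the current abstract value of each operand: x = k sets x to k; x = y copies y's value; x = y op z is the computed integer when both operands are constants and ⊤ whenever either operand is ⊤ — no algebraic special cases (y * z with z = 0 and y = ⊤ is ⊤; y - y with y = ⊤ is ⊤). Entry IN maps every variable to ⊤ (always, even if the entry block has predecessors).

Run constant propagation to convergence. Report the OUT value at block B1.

Answer: {a: ⊤, b: ⊤, c: ⊤, d: 1, e: ⊤, f: ⊤}

Working:
Fixpoint table:
  B0: | IN=(all ⊤) | OUT=(all ⊤)
  B1: | IN=(all ⊤) | OUT={d:1; rest ⊤}
  B2: | IN={d:1; rest ⊤} | OUT={a:0, d:1; rest ⊤}
  B3: | IN={a:0, d:1; rest ⊤} | OUT={a:0, d:2; rest ⊤}

Merge at B1: IN[B1] = OUT[B0] = {a: ⊤, b: ⊤, c: ⊤, d: ⊤, e: ⊤, f: ⊤}
Applying B1's transfer function to that IN value gives OUT[B1] (row B1 above).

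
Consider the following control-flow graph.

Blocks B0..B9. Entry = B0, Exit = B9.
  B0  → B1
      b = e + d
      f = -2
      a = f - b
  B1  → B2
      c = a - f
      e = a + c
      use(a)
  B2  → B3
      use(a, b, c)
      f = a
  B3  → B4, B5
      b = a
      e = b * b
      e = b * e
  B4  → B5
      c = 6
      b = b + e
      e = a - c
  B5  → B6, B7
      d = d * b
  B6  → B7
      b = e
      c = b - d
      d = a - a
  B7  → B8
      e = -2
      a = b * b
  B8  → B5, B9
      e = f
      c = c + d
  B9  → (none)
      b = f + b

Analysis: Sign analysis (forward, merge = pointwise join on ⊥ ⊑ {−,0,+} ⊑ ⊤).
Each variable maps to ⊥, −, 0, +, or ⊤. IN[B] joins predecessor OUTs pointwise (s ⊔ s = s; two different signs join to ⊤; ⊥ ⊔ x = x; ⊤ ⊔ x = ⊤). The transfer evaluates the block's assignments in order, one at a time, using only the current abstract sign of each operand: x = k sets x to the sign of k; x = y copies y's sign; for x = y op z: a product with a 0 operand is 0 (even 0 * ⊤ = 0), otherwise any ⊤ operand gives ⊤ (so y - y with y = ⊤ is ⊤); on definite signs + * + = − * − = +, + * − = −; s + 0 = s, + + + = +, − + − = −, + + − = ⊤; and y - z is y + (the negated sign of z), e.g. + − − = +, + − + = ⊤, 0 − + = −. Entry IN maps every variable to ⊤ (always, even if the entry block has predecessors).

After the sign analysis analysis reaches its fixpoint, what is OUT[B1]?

Per-block solution:
  B0: | IN=(all ⊤) | OUT={f:-; rest ⊤}
  B1: | IN={f:-; rest ⊤} | OUT={f:-; rest ⊤}
  B2: | IN={f:-; rest ⊤} | OUT=(all ⊤)
  B3: | IN=(all ⊤) | OUT=(all ⊤)
  B4: | IN=(all ⊤) | OUT={c:+; rest ⊤}
  B5: | IN=(all ⊤) | OUT=(all ⊤)
  B6: | IN=(all ⊤) | OUT=(all ⊤)
  B7: | IN=(all ⊤) | OUT={e:-; rest ⊤}
  B8: | IN={e:-; rest ⊤} | OUT=(all ⊤)
  B9: | IN=(all ⊤) | OUT=(all ⊤)

Merge at B1: IN[B1] = OUT[B0] = {a: ⊤, b: ⊤, c: ⊤, d: ⊤, e: ⊤, f: -}
Applying B1's transfer function to that IN value gives OUT[B1] (row B1 above).

Answer: {a: ⊤, b: ⊤, c: ⊤, d: ⊤, e: ⊤, f: -}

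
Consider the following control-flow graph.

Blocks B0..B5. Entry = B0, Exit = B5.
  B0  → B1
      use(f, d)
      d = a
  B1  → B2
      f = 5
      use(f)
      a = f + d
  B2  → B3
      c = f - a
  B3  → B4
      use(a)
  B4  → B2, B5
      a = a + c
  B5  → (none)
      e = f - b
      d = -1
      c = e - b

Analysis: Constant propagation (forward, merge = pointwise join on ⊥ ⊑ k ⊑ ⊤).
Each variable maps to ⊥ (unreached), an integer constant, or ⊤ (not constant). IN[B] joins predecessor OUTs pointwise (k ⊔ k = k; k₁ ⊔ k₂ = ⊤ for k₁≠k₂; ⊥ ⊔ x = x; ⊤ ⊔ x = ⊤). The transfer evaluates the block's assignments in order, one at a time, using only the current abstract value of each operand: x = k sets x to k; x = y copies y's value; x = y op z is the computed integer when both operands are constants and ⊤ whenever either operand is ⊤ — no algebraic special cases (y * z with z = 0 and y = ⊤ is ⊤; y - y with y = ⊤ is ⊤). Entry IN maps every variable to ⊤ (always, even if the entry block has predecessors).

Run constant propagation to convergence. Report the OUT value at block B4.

Converged values:
  B0: | IN=(all ⊤) | OUT=(all ⊤)
  B1: | IN=(all ⊤) | OUT={f:5; rest ⊤}
  B2: | IN={f:5; rest ⊤} | OUT={f:5; rest ⊤}
  B3: | IN={f:5; rest ⊤} | OUT={f:5; rest ⊤}
  B4: | IN={f:5; rest ⊤} | OUT={f:5; rest ⊤}
  B5: | IN={f:5; rest ⊤} | OUT={d:-1, f:5; rest ⊤}

Merge at B4: IN[B4] = OUT[B3] = {a: ⊤, b: ⊤, c: ⊤, d: ⊤, e: ⊤, f: 5}
Applying B4's transfer function to that IN value gives OUT[B4] (row B4 above).

Answer: {a: ⊤, b: ⊤, c: ⊤, d: ⊤, e: ⊤, f: 5}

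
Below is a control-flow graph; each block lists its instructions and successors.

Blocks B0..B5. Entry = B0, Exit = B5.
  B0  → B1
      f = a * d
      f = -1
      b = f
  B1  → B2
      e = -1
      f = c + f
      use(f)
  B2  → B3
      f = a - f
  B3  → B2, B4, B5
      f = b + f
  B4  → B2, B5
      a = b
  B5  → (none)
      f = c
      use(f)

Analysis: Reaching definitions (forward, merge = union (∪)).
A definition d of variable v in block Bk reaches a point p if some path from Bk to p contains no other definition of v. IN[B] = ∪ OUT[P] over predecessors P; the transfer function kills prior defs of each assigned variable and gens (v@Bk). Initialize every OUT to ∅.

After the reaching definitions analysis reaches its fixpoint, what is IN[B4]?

Answer: {a@B4, b@B0, e@B1, f@B3}

Derivation:
Fixpoint table:
  B0:  IN={}  OUT={b@B0, f@B0}
  B1:  IN={b@B0, f@B0}  OUT={b@B0, e@B1, f@B1}
  B2:  IN={a@B4, b@B0, e@B1, f@B1, f@B3}  OUT={a@B4, b@B0, e@B1, f@B2}
  B3:  IN={a@B4, b@B0, e@B1, f@B2}  OUT={a@B4, b@B0, e@B1, f@B3}
  B4:  IN={a@B4, b@B0, e@B1, f@B3}  OUT={a@B4, b@B0, e@B1, f@B3}
  B5:  IN={a@B4, b@B0, e@B1, f@B3}  OUT={a@B4, b@B0, e@B1, f@B5}

Merge at B4: IN[B4] = OUT[B3] = {a@B4, b@B0, e@B1, f@B3}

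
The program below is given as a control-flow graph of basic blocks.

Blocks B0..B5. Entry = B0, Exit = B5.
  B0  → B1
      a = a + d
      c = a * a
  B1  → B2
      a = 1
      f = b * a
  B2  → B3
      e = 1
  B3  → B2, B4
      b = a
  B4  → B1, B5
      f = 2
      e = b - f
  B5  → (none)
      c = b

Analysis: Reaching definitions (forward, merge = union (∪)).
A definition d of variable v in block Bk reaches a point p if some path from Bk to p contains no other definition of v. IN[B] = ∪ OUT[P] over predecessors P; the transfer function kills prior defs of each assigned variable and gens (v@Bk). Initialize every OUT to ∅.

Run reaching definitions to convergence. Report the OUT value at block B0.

Answer: {a@B0, c@B0}

Trace:
Fixpoint table:
  B0: | IN={} | OUT={a@B0, c@B0}
  B1: | IN={a@B0, a@B1, b@B3, c@B0, e@B4, f@B4} | OUT={a@B1, b@B3, c@B0, e@B4, f@B1}
  B2: | IN={a@B1, b@B3, c@B0, e@B2, e@B4, f@B1} | OUT={a@B1, b@B3, c@B0, e@B2, f@B1}
  B3: | IN={a@B1, b@B3, c@B0, e@B2, f@B1} | OUT={a@B1, b@B3, c@B0, e@B2, f@B1}
  B4: | IN={a@B1, b@B3, c@B0, e@B2, f@B1} | OUT={a@B1, b@B3, c@B0, e@B4, f@B4}
  B5: | IN={a@B1, b@B3, c@B0, e@B4, f@B4} | OUT={a@B1, b@B3, c@B5, e@B4, f@B4}

B0 is the boundary node: IN[B0] = {}
Applying B0's transfer function to that IN value gives OUT[B0] (row B0 above).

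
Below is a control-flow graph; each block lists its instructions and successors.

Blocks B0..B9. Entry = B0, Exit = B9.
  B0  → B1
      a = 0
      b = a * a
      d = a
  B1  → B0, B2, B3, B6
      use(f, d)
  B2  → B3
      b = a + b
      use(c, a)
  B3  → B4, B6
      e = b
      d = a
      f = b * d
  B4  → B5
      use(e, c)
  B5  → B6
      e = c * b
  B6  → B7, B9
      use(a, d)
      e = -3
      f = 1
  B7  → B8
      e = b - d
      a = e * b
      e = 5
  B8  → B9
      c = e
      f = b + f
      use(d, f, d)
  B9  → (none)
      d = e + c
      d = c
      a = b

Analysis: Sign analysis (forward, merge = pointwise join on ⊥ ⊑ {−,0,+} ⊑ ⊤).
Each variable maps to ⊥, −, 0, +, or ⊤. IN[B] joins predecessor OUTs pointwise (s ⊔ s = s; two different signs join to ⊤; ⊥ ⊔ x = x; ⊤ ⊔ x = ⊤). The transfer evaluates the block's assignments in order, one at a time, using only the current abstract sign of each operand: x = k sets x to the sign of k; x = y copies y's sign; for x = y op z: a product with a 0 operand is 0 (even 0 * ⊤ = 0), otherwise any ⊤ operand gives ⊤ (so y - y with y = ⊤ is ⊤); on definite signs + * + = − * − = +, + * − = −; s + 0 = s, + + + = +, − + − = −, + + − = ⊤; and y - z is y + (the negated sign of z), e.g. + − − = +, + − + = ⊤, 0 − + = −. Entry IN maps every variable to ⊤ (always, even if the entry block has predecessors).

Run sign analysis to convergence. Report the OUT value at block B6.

Converged values:
  B0:  IN=(all ⊤)  OUT={a:0, b:0, d:0; rest ⊤}
  B1:  IN={a:0, b:0, d:0; rest ⊤}  OUT={a:0, b:0, d:0; rest ⊤}
  B2:  IN={a:0, b:0, d:0; rest ⊤}  OUT={a:0, b:0, d:0; rest ⊤}
  B3:  IN={a:0, b:0, d:0; rest ⊤}  OUT={a:0, b:0, d:0, e:0, f:0; rest ⊤}
  B4:  IN={a:0, b:0, d:0, e:0, f:0; rest ⊤}  OUT={a:0, b:0, d:0, e:0, f:0; rest ⊤}
  B5:  IN={a:0, b:0, d:0, e:0, f:0; rest ⊤}  OUT={a:0, b:0, d:0, e:0, f:0; rest ⊤}
  B6:  IN={a:0, b:0, d:0; rest ⊤}  OUT={a:0, b:0, d:0, e:-, f:+; rest ⊤}
  B7:  IN={a:0, b:0, d:0, e:-, f:+; rest ⊤}  OUT={a:0, b:0, d:0, e:+, f:+; rest ⊤}
  B8:  IN={a:0, b:0, d:0, e:+, f:+; rest ⊤}  OUT={a:0, b:0, c:+, d:0, e:+, f:+; rest ⊤}
  B9:  IN={a:0, b:0, d:0, f:+; rest ⊤}  OUT={a:0, b:0, f:+; rest ⊤}

Merge at B6: IN[B6] = OUT[B1] ⊔ OUT[B3] ⊔ OUT[B5] = {a: 0, b: 0, c: ⊤, d: 0, e: ⊤, f: ⊤}
Applying B6's transfer function to that IN value gives OUT[B6] (row B6 above).

Answer: {a: 0, b: 0, c: ⊤, d: 0, e: -, f: +}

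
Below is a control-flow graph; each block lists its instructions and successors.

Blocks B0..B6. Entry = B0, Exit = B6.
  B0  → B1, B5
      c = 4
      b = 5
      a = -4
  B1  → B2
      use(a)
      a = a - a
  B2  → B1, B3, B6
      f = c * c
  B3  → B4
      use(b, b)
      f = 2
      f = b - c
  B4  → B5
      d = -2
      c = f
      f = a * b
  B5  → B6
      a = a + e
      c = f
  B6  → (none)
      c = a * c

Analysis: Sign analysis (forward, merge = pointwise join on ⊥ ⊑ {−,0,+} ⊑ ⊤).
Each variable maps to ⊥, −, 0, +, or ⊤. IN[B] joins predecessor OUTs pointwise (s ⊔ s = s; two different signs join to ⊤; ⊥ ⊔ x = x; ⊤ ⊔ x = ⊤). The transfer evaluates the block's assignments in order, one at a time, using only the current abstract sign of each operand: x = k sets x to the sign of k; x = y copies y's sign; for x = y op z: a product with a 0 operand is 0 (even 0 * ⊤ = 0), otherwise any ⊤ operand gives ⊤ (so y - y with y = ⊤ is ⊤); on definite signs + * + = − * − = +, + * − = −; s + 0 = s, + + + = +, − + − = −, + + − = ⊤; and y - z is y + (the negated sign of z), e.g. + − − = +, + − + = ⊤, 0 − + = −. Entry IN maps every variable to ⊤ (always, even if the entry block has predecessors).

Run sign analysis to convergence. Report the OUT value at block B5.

Answer: {a: ⊤, b: +, c: ⊤, d: ⊤, e: ⊤, f: ⊤}

Derivation:
Converged values:
  B0:  IN=(all ⊤)  OUT={a:-, b:+, c:+; rest ⊤}
  B1:  IN={b:+, c:+; rest ⊤}  OUT={b:+, c:+; rest ⊤}
  B2:  IN={b:+, c:+; rest ⊤}  OUT={b:+, c:+, f:+; rest ⊤}
  B3:  IN={b:+, c:+, f:+; rest ⊤}  OUT={b:+, c:+; rest ⊤}
  B4:  IN={b:+, c:+; rest ⊤}  OUT={b:+, d:-; rest ⊤}
  B5:  IN={b:+; rest ⊤}  OUT={b:+; rest ⊤}
  B6:  IN={b:+; rest ⊤}  OUT={b:+; rest ⊤}

Merge at B5: IN[B5] = OUT[B0] ⊔ OUT[B4] = {a: ⊤, b: +, c: ⊤, d: ⊤, e: ⊤, f: ⊤}
Applying B5's transfer function to that IN value gives OUT[B5] (row B5 above).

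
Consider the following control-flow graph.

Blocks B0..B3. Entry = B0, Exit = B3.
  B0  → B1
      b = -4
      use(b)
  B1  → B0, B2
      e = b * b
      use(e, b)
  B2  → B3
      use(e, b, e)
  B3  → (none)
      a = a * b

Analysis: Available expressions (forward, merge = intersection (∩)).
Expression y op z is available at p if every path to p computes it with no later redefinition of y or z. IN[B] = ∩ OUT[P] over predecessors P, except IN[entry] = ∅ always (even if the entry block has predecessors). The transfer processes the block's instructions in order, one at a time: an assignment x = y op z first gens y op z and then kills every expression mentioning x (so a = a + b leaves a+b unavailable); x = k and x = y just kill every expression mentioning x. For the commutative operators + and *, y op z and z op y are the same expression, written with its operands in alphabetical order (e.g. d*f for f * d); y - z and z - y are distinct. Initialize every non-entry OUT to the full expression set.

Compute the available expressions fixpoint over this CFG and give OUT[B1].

Per-block solution:
  B0:   IN={}   OUT={}
  B1:   IN={}   OUT={b*b}
  B2:   IN={b*b}   OUT={b*b}
  B3:   IN={b*b}   OUT={b*b}

Merge at B1: IN[B1] = OUT[B0] = {}
Applying B1's transfer function to that IN value gives OUT[B1] (row B1 above).

Answer: {b*b}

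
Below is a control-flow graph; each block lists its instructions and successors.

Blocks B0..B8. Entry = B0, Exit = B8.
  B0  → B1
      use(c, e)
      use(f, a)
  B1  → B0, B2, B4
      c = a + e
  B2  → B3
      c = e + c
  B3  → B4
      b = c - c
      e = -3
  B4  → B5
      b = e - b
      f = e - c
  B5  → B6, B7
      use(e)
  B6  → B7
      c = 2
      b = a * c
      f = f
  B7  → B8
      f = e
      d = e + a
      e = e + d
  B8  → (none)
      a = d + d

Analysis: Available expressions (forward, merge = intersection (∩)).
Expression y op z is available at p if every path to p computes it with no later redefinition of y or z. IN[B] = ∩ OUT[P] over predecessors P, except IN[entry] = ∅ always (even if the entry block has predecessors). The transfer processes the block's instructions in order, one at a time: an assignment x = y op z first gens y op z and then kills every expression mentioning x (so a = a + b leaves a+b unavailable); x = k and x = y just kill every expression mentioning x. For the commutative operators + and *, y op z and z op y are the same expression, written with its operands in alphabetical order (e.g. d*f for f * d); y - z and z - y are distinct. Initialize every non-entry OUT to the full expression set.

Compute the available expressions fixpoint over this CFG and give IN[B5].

Answer: {e-c}

Derivation:
Fixpoint table:
  B0:  IN={}  OUT={}
  B1:  IN={}  OUT={a+e}
  B2:  IN={a+e}  OUT={a+e}
  B3:  IN={a+e}  OUT={c-c}
  B4:  IN={}  OUT={e-c}
  B5:  IN={e-c}  OUT={e-c}
  B6:  IN={e-c}  OUT={a*c}
  B7:  IN={}  OUT={}
  B8:  IN={}  OUT={d+d}

Merge at B5: IN[B5] = OUT[B4] = {e-c}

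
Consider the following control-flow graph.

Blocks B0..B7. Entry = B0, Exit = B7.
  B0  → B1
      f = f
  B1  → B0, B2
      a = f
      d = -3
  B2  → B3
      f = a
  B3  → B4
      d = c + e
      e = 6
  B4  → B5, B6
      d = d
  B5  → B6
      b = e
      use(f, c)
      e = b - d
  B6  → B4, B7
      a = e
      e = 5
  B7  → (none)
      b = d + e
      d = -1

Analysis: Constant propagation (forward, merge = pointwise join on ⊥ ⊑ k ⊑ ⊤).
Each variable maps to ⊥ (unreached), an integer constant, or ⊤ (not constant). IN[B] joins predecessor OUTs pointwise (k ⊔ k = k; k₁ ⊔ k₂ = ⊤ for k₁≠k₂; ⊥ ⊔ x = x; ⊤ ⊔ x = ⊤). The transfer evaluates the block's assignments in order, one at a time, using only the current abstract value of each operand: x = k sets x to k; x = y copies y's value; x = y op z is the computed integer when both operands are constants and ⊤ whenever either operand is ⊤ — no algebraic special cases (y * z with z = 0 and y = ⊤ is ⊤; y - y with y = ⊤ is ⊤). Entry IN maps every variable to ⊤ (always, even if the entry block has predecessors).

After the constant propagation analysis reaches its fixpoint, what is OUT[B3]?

Answer: {a: ⊤, b: ⊤, c: ⊤, d: ⊤, e: 6, f: ⊤}

Derivation:
Fixpoint table:
  B0: | IN=(all ⊤) | OUT=(all ⊤)
  B1: | IN=(all ⊤) | OUT={d:-3; rest ⊤}
  B2: | IN={d:-3; rest ⊤} | OUT={d:-3; rest ⊤}
  B3: | IN={d:-3; rest ⊤} | OUT={e:6; rest ⊤}
  B4: | IN=(all ⊤) | OUT=(all ⊤)
  B5: | IN=(all ⊤) | OUT=(all ⊤)
  B6: | IN=(all ⊤) | OUT={e:5; rest ⊤}
  B7: | IN={e:5; rest ⊤} | OUT={d:-1, e:5; rest ⊤}

Merge at B3: IN[B3] = OUT[B2] = {a: ⊤, b: ⊤, c: ⊤, d: -3, e: ⊤, f: ⊤}
Applying B3's transfer function to that IN value gives OUT[B3] (row B3 above).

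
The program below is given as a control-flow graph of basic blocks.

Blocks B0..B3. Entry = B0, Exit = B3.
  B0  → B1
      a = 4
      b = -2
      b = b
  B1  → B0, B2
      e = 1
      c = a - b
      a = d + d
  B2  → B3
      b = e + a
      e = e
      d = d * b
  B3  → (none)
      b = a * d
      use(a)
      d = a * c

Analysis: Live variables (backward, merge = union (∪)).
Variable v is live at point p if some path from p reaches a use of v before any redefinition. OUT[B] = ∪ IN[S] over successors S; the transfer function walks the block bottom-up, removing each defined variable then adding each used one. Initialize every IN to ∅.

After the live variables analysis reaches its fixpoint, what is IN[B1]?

Fixpoint table:
  B0: | IN={d} | OUT={a, b, d}
  B1: | IN={a, b, d} | OUT={a, c, d, e}
  B2: | IN={a, c, d, e} | OUT={a, c, d}
  B3: | IN={a, c, d} | OUT={}

Merge at B1: OUT[B1] = IN[B0] ⊔ IN[B2] = {a, c, d, e}
Applying B1's transfer function to that OUT value gives IN[B1] (row B1 above).

Answer: {a, b, d}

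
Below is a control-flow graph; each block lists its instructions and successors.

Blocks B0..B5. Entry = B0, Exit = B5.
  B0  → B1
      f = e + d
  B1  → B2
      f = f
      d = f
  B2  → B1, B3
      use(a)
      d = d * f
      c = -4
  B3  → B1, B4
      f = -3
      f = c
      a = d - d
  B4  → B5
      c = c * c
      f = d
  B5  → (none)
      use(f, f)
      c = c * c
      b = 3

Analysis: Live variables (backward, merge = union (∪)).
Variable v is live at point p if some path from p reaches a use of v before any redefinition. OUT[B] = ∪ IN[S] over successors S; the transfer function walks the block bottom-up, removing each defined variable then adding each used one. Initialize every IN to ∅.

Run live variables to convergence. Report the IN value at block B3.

Answer: {c, d}

Derivation:
Converged values:
  B0: | IN={a, d, e} | OUT={a, f}
  B1: | IN={a, f} | OUT={a, d, f}
  B2: | IN={a, d, f} | OUT={a, c, d, f}
  B3: | IN={c, d} | OUT={a, c, d, f}
  B4: | IN={c, d} | OUT={c, f}
  B5: | IN={c, f} | OUT={}

Merge at B3: OUT[B3] = IN[B1] ⊔ IN[B4] = {a, c, d, f}
Applying B3's transfer function to that OUT value gives IN[B3] (row B3 above).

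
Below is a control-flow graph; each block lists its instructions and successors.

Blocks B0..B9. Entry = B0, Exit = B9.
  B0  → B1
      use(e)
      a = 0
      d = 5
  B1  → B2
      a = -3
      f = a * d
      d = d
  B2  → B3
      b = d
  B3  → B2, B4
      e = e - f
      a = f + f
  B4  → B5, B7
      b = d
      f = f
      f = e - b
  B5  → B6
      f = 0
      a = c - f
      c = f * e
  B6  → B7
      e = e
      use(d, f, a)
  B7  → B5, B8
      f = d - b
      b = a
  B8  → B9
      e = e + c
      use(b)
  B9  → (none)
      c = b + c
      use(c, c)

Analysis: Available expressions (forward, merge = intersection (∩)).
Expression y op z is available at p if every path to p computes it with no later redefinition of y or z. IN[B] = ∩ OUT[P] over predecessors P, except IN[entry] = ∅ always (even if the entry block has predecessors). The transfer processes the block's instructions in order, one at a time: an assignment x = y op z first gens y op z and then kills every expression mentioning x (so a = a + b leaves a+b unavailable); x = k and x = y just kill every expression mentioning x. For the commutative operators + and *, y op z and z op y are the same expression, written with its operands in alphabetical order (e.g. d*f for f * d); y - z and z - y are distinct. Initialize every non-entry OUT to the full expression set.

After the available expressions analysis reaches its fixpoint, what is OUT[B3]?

Answer: {f+f}

Working:
Converged values:
  B0:  IN={}  OUT={}
  B1:  IN={}  OUT={}
  B2:  IN={}  OUT={}
  B3:  IN={}  OUT={f+f}
  B4:  IN={f+f}  OUT={e-b}
  B5:  IN={}  OUT={e*f}
  B6:  IN={e*f}  OUT={}
  B7:  IN={}  OUT={}
  B8:  IN={}  OUT={}
  B9:  IN={}  OUT={}

Merge at B3: IN[B3] = OUT[B2] = {}
Applying B3's transfer function to that IN value gives OUT[B3] (row B3 above).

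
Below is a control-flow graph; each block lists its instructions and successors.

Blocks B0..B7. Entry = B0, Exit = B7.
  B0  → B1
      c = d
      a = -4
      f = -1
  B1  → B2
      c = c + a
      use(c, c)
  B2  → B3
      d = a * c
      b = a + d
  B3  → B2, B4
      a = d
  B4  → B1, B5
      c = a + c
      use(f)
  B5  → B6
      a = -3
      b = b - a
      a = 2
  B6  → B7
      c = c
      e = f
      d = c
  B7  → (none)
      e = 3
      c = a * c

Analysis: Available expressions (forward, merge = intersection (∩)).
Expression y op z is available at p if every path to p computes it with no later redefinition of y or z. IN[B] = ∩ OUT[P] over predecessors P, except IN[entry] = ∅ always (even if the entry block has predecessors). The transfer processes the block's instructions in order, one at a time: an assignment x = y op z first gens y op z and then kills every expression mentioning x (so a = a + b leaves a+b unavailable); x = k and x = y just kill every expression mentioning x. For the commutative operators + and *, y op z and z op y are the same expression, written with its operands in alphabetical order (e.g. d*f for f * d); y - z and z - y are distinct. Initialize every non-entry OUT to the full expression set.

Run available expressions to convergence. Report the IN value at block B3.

Answer: {a*c, a+d}

Trace:
Fixpoint table:
  B0:   IN={}   OUT={}
  B1:   IN={}   OUT={}
  B2:   IN={}   OUT={a*c, a+d}
  B3:   IN={a*c, a+d}   OUT={}
  B4:   IN={}   OUT={}
  B5:   IN={}   OUT={}
  B6:   IN={}   OUT={}
  B7:   IN={}   OUT={}

Merge at B3: IN[B3] = OUT[B2] = {a*c, a+d}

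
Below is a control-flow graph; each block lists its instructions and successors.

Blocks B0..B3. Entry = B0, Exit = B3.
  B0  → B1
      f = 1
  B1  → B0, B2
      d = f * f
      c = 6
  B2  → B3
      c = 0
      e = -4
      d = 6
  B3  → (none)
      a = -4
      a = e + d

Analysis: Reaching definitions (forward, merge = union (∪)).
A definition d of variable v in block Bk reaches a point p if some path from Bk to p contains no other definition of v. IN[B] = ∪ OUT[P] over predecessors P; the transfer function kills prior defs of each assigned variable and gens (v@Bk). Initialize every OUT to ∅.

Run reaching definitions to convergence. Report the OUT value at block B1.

Answer: {c@B1, d@B1, f@B0}

Derivation:
Fixpoint table:
  B0:  IN={c@B1, d@B1, f@B0}  OUT={c@B1, d@B1, f@B0}
  B1:  IN={c@B1, d@B1, f@B0}  OUT={c@B1, d@B1, f@B0}
  B2:  IN={c@B1, d@B1, f@B0}  OUT={c@B2, d@B2, e@B2, f@B0}
  B3:  IN={c@B2, d@B2, e@B2, f@B0}  OUT={a@B3, c@B2, d@B2, e@B2, f@B0}

Merge at B1: IN[B1] = OUT[B0] = {c@B1, d@B1, f@B0}
Applying B1's transfer function to that IN value gives OUT[B1] (row B1 above).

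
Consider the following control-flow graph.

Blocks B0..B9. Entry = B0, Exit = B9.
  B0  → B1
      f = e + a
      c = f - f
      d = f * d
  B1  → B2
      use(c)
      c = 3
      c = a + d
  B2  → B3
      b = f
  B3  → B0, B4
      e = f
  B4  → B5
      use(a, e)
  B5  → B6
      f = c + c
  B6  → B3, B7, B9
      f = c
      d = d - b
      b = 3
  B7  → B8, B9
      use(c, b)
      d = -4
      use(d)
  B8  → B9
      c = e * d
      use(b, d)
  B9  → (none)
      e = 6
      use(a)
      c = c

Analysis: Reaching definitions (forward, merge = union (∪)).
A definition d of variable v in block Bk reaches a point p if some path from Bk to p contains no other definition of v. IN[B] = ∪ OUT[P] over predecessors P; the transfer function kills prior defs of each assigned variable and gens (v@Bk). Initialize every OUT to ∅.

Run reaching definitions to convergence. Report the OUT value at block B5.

Answer: {b@B2, b@B6, c@B1, d@B0, d@B6, e@B3, f@B5}

Trace:
Fixpoint table:
  B0: | IN={b@B2, b@B6, c@B1, d@B0, d@B6, e@B3, f@B0, f@B6} | OUT={b@B2, b@B6, c@B0, d@B0, e@B3, f@B0}
  B1: | IN={b@B2, b@B6, c@B0, d@B0, e@B3, f@B0} | OUT={b@B2, b@B6, c@B1, d@B0, e@B3, f@B0}
  B2: | IN={b@B2, b@B6, c@B1, d@B0, e@B3, f@B0} | OUT={b@B2, c@B1, d@B0, e@B3, f@B0}
  B3: | IN={b@B2, b@B6, c@B1, d@B0, d@B6, e@B3, f@B0, f@B6} | OUT={b@B2, b@B6, c@B1, d@B0, d@B6, e@B3, f@B0, f@B6}
  B4: | IN={b@B2, b@B6, c@B1, d@B0, d@B6, e@B3, f@B0, f@B6} | OUT={b@B2, b@B6, c@B1, d@B0, d@B6, e@B3, f@B0, f@B6}
  B5: | IN={b@B2, b@B6, c@B1, d@B0, d@B6, e@B3, f@B0, f@B6} | OUT={b@B2, b@B6, c@B1, d@B0, d@B6, e@B3, f@B5}
  B6: | IN={b@B2, b@B6, c@B1, d@B0, d@B6, e@B3, f@B5} | OUT={b@B6, c@B1, d@B6, e@B3, f@B6}
  B7: | IN={b@B6, c@B1, d@B6, e@B3, f@B6} | OUT={b@B6, c@B1, d@B7, e@B3, f@B6}
  B8: | IN={b@B6, c@B1, d@B7, e@B3, f@B6} | OUT={b@B6, c@B8, d@B7, e@B3, f@B6}
  B9: | IN={b@B6, c@B1, c@B8, d@B6, d@B7, e@B3, f@B6} | OUT={b@B6, c@B9, d@B6, d@B7, e@B9, f@B6}

Merge at B5: IN[B5] = OUT[B4] = {b@B2, b@B6, c@B1, d@B0, d@B6, e@B3, f@B0, f@B6}
Applying B5's transfer function to that IN value gives OUT[B5] (row B5 above).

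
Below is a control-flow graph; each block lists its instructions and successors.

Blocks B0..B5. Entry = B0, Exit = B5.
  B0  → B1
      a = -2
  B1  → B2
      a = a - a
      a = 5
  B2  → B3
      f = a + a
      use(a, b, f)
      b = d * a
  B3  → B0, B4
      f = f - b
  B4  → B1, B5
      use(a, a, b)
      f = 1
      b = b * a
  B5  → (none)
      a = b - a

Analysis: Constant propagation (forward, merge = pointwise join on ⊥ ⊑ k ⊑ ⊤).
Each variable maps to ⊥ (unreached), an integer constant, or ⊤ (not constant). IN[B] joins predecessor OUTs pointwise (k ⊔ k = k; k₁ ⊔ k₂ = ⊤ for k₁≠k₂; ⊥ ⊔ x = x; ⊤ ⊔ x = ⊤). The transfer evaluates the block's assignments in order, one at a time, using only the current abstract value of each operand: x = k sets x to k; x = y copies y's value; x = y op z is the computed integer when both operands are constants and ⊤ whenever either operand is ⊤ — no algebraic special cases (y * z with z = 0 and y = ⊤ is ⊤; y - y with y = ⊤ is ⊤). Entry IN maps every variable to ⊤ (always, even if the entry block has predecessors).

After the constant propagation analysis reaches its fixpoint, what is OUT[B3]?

Answer: {a: 5, b: ⊤, c: ⊤, d: ⊤, e: ⊤, f: ⊤}

Trace:
Per-block solution:
  B0: | IN=(all ⊤) | OUT={a:-2; rest ⊤}
  B1: | IN=(all ⊤) | OUT={a:5; rest ⊤}
  B2: | IN={a:5; rest ⊤} | OUT={a:5, f:10; rest ⊤}
  B3: | IN={a:5, f:10; rest ⊤} | OUT={a:5; rest ⊤}
  B4: | IN={a:5; rest ⊤} | OUT={a:5, f:1; rest ⊤}
  B5: | IN={a:5, f:1; rest ⊤} | OUT={f:1; rest ⊤}

Merge at B3: IN[B3] = OUT[B2] = {a: 5, b: ⊤, c: ⊤, d: ⊤, e: ⊤, f: 10}
Applying B3's transfer function to that IN value gives OUT[B3] (row B3 above).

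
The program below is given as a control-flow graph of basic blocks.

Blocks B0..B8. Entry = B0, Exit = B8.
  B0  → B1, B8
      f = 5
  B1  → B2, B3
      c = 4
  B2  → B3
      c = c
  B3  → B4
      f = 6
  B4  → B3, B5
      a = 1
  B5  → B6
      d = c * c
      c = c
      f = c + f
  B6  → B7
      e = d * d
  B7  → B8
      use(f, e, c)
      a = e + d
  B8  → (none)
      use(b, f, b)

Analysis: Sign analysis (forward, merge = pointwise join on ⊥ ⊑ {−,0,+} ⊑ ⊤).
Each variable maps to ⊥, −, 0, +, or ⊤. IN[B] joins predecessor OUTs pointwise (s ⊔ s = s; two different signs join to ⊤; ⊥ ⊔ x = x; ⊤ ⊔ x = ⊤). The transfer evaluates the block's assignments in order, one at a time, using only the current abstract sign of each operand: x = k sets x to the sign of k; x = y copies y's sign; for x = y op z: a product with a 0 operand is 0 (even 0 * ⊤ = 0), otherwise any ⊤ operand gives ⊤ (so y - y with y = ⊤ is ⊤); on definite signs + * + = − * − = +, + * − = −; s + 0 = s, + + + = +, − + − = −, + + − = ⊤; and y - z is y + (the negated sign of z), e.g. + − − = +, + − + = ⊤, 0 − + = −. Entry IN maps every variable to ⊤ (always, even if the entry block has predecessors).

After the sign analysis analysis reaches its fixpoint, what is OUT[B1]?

Converged values:
  B0:   IN=(all ⊤)   OUT={f:+; rest ⊤}
  B1:   IN={f:+; rest ⊤}   OUT={c:+, f:+; rest ⊤}
  B2:   IN={c:+, f:+; rest ⊤}   OUT={c:+, f:+; rest ⊤}
  B3:   IN={c:+, f:+; rest ⊤}   OUT={c:+, f:+; rest ⊤}
  B4:   IN={c:+, f:+; rest ⊤}   OUT={a:+, c:+, f:+; rest ⊤}
  B5:   IN={a:+, c:+, f:+; rest ⊤}   OUT={a:+, c:+, d:+, f:+; rest ⊤}
  B6:   IN={a:+, c:+, d:+, f:+; rest ⊤}   OUT={a:+, c:+, d:+, e:+, f:+; rest ⊤}
  B7:   IN={a:+, c:+, d:+, e:+, f:+; rest ⊤}   OUT={a:+, c:+, d:+, e:+, f:+; rest ⊤}
  B8:   IN={f:+; rest ⊤}   OUT={f:+; rest ⊤}

Merge at B1: IN[B1] = OUT[B0] = {a: ⊤, b: ⊤, c: ⊤, d: ⊤, e: ⊤, f: +}
Applying B1's transfer function to that IN value gives OUT[B1] (row B1 above).

Answer: {a: ⊤, b: ⊤, c: +, d: ⊤, e: ⊤, f: +}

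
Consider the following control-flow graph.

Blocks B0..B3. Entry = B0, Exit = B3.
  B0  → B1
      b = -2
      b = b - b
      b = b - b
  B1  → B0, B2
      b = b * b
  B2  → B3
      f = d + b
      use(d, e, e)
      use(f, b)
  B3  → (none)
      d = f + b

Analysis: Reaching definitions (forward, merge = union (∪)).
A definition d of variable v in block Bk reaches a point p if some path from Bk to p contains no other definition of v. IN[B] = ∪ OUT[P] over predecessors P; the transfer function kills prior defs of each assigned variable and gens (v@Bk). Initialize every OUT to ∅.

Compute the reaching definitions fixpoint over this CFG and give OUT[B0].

Converged values:
  B0: | IN={b@B1} | OUT={b@B0}
  B1: | IN={b@B0} | OUT={b@B1}
  B2: | IN={b@B1} | OUT={b@B1, f@B2}
  B3: | IN={b@B1, f@B2} | OUT={b@B1, d@B3, f@B2}

Merge at B0 (entry node, so the boundary value {} is joined with the incoming edge(s)): IN[B0] = {} ⊔ OUT[B1] = {b@B1}
Applying B0's transfer function to that IN value gives OUT[B0] (row B0 above).

Answer: {b@B0}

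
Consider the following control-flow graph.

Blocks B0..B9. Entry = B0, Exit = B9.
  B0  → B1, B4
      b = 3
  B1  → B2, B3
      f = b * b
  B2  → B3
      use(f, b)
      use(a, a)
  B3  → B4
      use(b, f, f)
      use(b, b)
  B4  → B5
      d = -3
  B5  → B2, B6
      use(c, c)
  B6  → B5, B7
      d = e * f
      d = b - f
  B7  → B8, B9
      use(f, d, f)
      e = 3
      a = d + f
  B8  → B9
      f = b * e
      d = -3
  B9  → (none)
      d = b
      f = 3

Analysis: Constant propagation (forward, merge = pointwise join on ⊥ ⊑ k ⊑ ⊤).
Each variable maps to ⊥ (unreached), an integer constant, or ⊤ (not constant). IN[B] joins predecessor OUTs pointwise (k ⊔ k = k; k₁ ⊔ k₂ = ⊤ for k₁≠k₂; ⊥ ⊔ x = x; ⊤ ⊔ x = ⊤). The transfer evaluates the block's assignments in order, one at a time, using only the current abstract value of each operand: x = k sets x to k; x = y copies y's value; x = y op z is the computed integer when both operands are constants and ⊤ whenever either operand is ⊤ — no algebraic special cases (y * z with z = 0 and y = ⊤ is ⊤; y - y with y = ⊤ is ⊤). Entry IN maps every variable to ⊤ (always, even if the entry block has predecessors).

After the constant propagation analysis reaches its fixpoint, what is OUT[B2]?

Fixpoint table:
  B0:  IN=(all ⊤)  OUT={b:3; rest ⊤}
  B1:  IN={b:3; rest ⊤}  OUT={b:3, f:9; rest ⊤}
  B2:  IN={b:3; rest ⊤}  OUT={b:3; rest ⊤}
  B3:  IN={b:3; rest ⊤}  OUT={b:3; rest ⊤}
  B4:  IN={b:3; rest ⊤}  OUT={b:3, d:-3; rest ⊤}
  B5:  IN={b:3; rest ⊤}  OUT={b:3; rest ⊤}
  B6:  IN={b:3; rest ⊤}  OUT={b:3; rest ⊤}
  B7:  IN={b:3; rest ⊤}  OUT={b:3, e:3; rest ⊤}
  B8:  IN={b:3, e:3; rest ⊤}  OUT={b:3, d:-3, e:3, f:9; rest ⊤}
  B9:  IN={b:3, e:3; rest ⊤}  OUT={b:3, d:3, e:3, f:3; rest ⊤}

Merge at B2: IN[B2] = OUT[B1] ⊔ OUT[B5] = {a: ⊤, b: 3, c: ⊤, d: ⊤, e: ⊤, f: ⊤}
Applying B2's transfer function to that IN value gives OUT[B2] (row B2 above).

Answer: {a: ⊤, b: 3, c: ⊤, d: ⊤, e: ⊤, f: ⊤}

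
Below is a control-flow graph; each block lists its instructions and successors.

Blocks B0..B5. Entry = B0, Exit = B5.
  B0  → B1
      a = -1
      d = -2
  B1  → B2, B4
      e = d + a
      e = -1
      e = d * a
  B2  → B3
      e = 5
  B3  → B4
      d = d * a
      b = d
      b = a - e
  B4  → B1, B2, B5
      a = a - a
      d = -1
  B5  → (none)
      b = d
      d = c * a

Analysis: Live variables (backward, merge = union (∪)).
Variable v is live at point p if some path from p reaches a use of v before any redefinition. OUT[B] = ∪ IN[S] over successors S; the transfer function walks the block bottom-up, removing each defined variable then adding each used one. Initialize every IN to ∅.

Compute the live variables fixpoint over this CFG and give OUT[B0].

Fixpoint table:
  B0:  IN={c}  OUT={a, c, d}
  B1:  IN={a, c, d}  OUT={a, c, d}
  B2:  IN={a, c, d}  OUT={a, c, d, e}
  B3:  IN={a, c, d, e}  OUT={a, c}
  B4:  IN={a, c}  OUT={a, c, d}
  B5:  IN={a, c, d}  OUT={}

Merge at B0: OUT[B0] = IN[B1] = {a, c, d}

Answer: {a, c, d}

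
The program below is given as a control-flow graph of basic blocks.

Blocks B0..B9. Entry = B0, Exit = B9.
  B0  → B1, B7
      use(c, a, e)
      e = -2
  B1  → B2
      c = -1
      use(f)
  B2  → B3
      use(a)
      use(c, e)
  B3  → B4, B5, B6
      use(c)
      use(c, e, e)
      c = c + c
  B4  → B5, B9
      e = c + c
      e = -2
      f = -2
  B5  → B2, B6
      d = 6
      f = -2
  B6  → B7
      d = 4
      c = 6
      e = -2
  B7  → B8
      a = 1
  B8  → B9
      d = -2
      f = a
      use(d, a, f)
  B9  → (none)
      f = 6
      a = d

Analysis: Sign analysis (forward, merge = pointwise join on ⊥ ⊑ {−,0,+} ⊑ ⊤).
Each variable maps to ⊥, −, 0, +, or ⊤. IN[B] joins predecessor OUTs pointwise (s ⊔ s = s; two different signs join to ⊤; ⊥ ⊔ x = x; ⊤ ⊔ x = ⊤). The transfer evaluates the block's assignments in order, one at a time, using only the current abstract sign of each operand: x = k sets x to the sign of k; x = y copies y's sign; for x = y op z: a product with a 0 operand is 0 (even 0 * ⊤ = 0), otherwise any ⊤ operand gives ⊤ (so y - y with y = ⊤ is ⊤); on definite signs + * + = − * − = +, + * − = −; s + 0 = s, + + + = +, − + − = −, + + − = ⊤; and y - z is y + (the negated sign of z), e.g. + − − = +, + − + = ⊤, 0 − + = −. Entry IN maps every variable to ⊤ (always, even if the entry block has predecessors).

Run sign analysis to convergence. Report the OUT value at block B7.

Fixpoint table:
  B0:  IN=(all ⊤)  OUT={e:-; rest ⊤}
  B1:  IN={e:-; rest ⊤}  OUT={c:-, e:-; rest ⊤}
  B2:  IN={c:-, e:-; rest ⊤}  OUT={c:-, e:-; rest ⊤}
  B3:  IN={c:-, e:-; rest ⊤}  OUT={c:-, e:-; rest ⊤}
  B4:  IN={c:-, e:-; rest ⊤}  OUT={c:-, e:-, f:-; rest ⊤}
  B5:  IN={c:-, e:-; rest ⊤}  OUT={c:-, d:+, e:-, f:-; rest ⊤}
  B6:  IN={c:-, e:-; rest ⊤}  OUT={c:+, d:+, e:-; rest ⊤}
  B7:  IN={e:-; rest ⊤}  OUT={a:+, e:-; rest ⊤}
  B8:  IN={a:+, e:-; rest ⊤}  OUT={a:+, d:-, e:-, f:+; rest ⊤}
  B9:  IN={e:-; rest ⊤}  OUT={e:-, f:+; rest ⊤}

Merge at B7: IN[B7] = OUT[B0] ⊔ OUT[B6] = {a: ⊤, b: ⊤, c: ⊤, d: ⊤, e: -, f: ⊤}
Applying B7's transfer function to that IN value gives OUT[B7] (row B7 above).

Answer: {a: +, b: ⊤, c: ⊤, d: ⊤, e: -, f: ⊤}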